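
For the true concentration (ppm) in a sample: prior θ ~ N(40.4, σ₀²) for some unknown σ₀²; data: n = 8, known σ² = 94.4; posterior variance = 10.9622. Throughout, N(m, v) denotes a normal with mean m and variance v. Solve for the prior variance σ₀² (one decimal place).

Posterior precision equals prior precision plus data precision: 1/σ_n² = 1/σ₀² + n/σ².
So 1/σ₀² = 1/10.9622 − 8/94.4 = 0.091223 − 0.084746 = 0.006477.
Hence σ₀² = 1/0.006477 ≈ 154.4.

σ₀² = 154.4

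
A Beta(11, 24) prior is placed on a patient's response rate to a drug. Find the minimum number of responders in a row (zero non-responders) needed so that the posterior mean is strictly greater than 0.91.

k = 232

After k responders and 0 non-responders the posterior is Beta(11+k, 24), with mean (11+k)/(11+24+k).
Set (11+k)/(35+k) > 0.91 and solve: k > (0.91·35 − 11)/(1 − 0.91) = 231.667.
The smallest integer exceeding 231.667 is 232.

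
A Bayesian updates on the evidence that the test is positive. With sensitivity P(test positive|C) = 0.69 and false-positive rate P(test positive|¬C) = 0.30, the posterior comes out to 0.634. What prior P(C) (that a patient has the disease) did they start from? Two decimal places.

P(C) = 0.43

Bayes' rule in odds form gives O(C|E) = O(C)·[P(E|C)/P(E|¬C)], hence O(C) = O(C|E)/LR.
Posterior odds = 0.634/(1−0.634) = 1.7322. LR = 0.69/0.30 = 2.3000.
Prior odds = 1.7322/2.3000 = 0.7531, so P(C) = 0.7531/(1+0.7531) ≈ 0.43.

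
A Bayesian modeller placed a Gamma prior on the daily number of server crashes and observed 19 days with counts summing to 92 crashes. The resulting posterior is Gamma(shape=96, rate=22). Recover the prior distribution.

Gamma(shape=4, rate=3)

A Gamma(α, β) prior (rate parametrization) on a Poisson rate with n observations summing to S gives posterior Gamma(α+S, β+n).
So α = 96 − 92 = 4 and β = 22 − 19 = 3.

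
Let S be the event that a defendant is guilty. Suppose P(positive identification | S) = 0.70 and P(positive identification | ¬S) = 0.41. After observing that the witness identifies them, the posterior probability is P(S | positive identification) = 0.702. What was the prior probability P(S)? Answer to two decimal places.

Bayes' rule in odds form gives O(S|E) = O(S)·[P(E|S)/P(E|¬S)], hence O(S) = O(S|E)/LR.
Posterior odds = 0.702/(1−0.702) = 2.3557. LR = 0.70/0.41 = 1.7073.
Prior odds = 2.3557/1.7073 = 1.3798, so P(S) = 1.3798/(1+1.3798) ≈ 0.58.

P(S) = 0.58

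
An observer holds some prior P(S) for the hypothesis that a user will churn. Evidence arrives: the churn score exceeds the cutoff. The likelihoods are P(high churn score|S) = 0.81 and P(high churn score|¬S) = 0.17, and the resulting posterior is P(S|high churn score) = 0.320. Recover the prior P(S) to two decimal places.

P(S) = 0.09

Bayes' rule in odds form gives O(S|E) = O(S)·[P(E|S)/P(E|¬S)], hence O(S) = O(S|E)/LR.
Posterior odds = 0.320/(1−0.320) = 0.4706. LR = 0.81/0.17 = 4.7647.
Prior odds = 0.4706/4.7647 = 0.0988, so P(S) = 0.0988/(1+0.0988) ≈ 0.09.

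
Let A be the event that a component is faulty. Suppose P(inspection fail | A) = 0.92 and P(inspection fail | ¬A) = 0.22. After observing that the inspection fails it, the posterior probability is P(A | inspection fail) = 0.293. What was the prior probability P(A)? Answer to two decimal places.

P(A) = 0.09

In odds form, posterior odds = prior odds × likelihood ratio, so prior odds = posterior odds ÷ LR.
Posterior odds = 0.293/(1−0.293) = 0.4144. LR = 0.92/0.22 = 4.1818.
Prior odds = 0.4144/4.1818 = 0.0991, so P(A) = 0.0991/(1+0.0991) ≈ 0.09.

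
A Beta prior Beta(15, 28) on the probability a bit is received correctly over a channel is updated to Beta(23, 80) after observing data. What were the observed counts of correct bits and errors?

A Beta(α, β) prior with s successes and f failures in binomial data gives a Beta(α+s, β+f) posterior.
Match parameters: s=23−15=8, f=80−28=52.

8 correct bits and 52 errors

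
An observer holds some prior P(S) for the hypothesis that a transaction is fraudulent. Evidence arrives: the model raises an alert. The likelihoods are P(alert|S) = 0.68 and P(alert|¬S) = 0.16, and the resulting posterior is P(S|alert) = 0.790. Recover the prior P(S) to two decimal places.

P(S) = 0.47

Bayes' rule in odds form gives O(S|E) = O(S)·[P(E|S)/P(E|¬S)], hence O(S) = O(S|E)/LR.
Posterior odds = 0.790/(1−0.790) = 3.7619. LR = 0.68/0.16 = 4.2500.
Prior odds = 3.7619/4.2500 = 0.8852, so P(S) = 0.8852/(1+0.8852) ≈ 0.47.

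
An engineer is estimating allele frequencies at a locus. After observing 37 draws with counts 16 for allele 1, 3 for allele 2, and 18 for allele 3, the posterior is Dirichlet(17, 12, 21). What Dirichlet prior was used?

Dirichlet(1, 9, 3)

For a Dirichlet(α) prior with multinomial counts c, the posterior is Dirichlet(α + c) componentwise.
Subtract each count from the matching posterior parameter: 17−16=1, 12−3=9, 21−18=3.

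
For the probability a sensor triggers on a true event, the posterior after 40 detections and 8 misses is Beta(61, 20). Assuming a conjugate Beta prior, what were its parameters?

Under Beta–binomial conjugacy the posterior parameters are (α+s, β+f).
So α = 61 − 40 = 21 and β = 20 − 8 = 12.

Beta(21, 12)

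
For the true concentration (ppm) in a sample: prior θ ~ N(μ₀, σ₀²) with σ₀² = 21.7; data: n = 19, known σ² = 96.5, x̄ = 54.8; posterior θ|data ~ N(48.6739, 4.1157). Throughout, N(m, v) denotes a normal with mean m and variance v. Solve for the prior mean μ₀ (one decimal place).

The posterior mean is a precision-weighted average: μ_n = (τ₀μ₀ + τ_data·x̄)/(τ₀+τ_data), with τ₀=1/σ₀² and τ_data=n/σ².
Here τ₀ = 1/21.7 = 0.046083 and τ_data = 19/96.5 = 0.196891, so τ_n = 0.242974.
Rearranging for μ₀: μ₀ = (μ_n·τ_n − τ_data·x̄)/τ₀ = (48.6739·0.242974 − 0.196891·54.8) / 0.046083 = 1.036865/0.046083 ≈ 22.5.

μ₀ = 22.5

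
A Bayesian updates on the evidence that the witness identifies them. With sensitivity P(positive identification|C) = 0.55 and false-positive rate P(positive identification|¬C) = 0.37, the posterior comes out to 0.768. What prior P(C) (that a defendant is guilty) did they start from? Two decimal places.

In odds form, posterior odds = prior odds × likelihood ratio, so prior odds = posterior odds ÷ LR.
Posterior odds = 0.768/(1−0.768) = 3.3103. LR = 0.55/0.37 = 1.4865.
Prior odds = 3.3103/1.4865 = 2.2269, so P(C) = 2.2269/(1+2.2269) ≈ 0.69.

P(C) = 0.69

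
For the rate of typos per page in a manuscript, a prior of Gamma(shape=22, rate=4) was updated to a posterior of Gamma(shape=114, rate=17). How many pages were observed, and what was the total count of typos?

A Gamma(α, β) prior (rate parametrization) on a Poisson rate with n observations summing to S gives posterior Gamma(α+S, β+n).
Matching: Σxᵢ = 114 − 22 = 92 and n = 17 − 4 = 13.

n = 13 pages with total 92 typos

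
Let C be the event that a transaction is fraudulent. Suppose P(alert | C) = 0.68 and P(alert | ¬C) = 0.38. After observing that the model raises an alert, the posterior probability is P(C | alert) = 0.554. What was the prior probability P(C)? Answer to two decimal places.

P(C) = 0.41

Bayes' rule in odds form gives O(C|E) = O(C)·[P(E|C)/P(E|¬C)], hence O(C) = O(C|E)/LR.
Posterior odds = 0.554/(1−0.554) = 1.2422. LR = 0.68/0.38 = 1.7895.
Prior odds = 1.2422/1.7895 = 0.6942, so P(C) = 0.6942/(1+0.6942) ≈ 0.41.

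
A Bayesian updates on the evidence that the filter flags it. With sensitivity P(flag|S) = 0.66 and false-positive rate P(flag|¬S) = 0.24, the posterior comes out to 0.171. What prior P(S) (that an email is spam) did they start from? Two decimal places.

Bayes' rule in odds form gives O(S|E) = O(S)·[P(E|S)/P(E|¬S)], hence O(S) = O(S|E)/LR.
Posterior odds = 0.171/(1−0.171) = 0.2063. LR = 0.66/0.24 = 2.7500.
Prior odds = 0.2063/2.7500 = 0.0750, so P(S) = 0.0750/(1+0.0750) ≈ 0.07.

P(S) = 0.07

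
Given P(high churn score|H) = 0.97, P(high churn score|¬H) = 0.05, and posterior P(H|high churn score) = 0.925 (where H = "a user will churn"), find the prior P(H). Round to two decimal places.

P(H) = 0.39

In odds form, posterior odds = prior odds × likelihood ratio, so prior odds = posterior odds ÷ LR.
Posterior odds = 0.925/(1−0.925) = 12.3333. LR = 0.97/0.05 = 19.4000.
Prior odds = 12.3333/19.4000 = 0.6357, so P(H) = 0.6357/(1+0.6357) ≈ 0.39.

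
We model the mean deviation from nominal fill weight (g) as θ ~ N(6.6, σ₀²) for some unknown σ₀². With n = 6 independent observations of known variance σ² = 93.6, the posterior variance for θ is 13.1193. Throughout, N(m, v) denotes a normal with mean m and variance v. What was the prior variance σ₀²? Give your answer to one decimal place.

For the Normal–Normal model with known σ², precisions add: τ_n = τ₀ + n/σ².
So 1/σ₀² = 1/13.1193 − 6/93.6 = 0.076224 − 0.064103 = 0.012121.
Hence σ₀² = 1/0.012121 ≈ 82.5.

σ₀² = 82.5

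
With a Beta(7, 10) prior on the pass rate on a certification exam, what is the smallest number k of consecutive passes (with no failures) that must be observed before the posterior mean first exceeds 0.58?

k = 7

After k passes and 0 failures the posterior is Beta(7+k, 10), with mean (7+k)/(7+10+k).
Set (7+k)/(17+k) > 0.58 and solve: k > (0.58·17 − 7)/(1 − 0.58) = 6.810.
The smallest integer exceeding 6.810 is 7.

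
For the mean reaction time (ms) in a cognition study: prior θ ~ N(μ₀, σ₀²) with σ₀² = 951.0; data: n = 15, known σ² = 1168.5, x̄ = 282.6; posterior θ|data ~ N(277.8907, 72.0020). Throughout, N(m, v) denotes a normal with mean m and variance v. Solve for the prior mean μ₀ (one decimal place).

With known observation variance, the Normal–Normal posterior has precision τ_n = τ₀ + n/σ² and mean μ_n = (τ₀μ₀ + (n/σ²)x̄)/τ_n.
Here τ₀ = 1/951.0 = 0.001052 and τ_data = 15/1168.5 = 0.012837, so τ_n = 0.013889.
Rearranging for μ₀: μ₀ = (μ_n·τ_n − τ_data·x̄)/τ₀ = (277.8907·0.013889 − 0.012837·282.6) / 0.001052 = 0.231888/0.001052 ≈ 220.4.

μ₀ = 220.4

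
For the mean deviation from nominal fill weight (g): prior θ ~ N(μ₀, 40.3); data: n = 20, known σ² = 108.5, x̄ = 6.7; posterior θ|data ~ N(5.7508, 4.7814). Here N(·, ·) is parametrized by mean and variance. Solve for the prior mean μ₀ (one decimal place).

μ₀ = -1.3

With known observation variance, the Normal–Normal posterior has precision τ_n = τ₀ + n/σ² and mean μ_n = (τ₀μ₀ + (n/σ²)x̄)/τ_n.
Here τ₀ = 1/40.3 = 0.024814 and τ_data = 20/108.5 = 0.184332, so τ_n = 0.209146.
Rearranging for μ₀: μ₀ = (μ_n·τ_n − τ_data·x̄)/τ₀ = (5.7508·0.209146 − 0.184332·6.7) / 0.024814 = -0.032268/0.024814 ≈ -1.3.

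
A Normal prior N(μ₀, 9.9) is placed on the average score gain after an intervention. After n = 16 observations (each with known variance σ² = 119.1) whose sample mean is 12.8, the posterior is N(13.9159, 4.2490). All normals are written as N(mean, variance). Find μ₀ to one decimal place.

With known observation variance, the Normal–Normal posterior has precision τ_n = τ₀ + n/σ² and mean μ_n = (τ₀μ₀ + (n/σ²)x̄)/τ_n.
Here τ₀ = 1/9.9 = 0.101010 and τ_data = 16/119.1 = 0.134341, so τ_n = 0.235351.
Rearranging for μ₀: μ₀ = (μ_n·τ_n − τ_data·x̄)/τ₀ = (13.9159·0.235351 − 0.134341·12.8) / 0.101010 = 1.555556/0.101010 ≈ 15.4.

μ₀ = 15.4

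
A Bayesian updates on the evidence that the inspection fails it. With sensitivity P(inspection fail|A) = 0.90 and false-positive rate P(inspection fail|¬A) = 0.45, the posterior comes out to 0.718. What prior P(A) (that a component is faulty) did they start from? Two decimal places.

In odds form, posterior odds = prior odds × likelihood ratio, so prior odds = posterior odds ÷ LR.
Posterior odds = 0.718/(1−0.718) = 2.5461. LR = 0.90/0.45 = 2.0000.
Prior odds = 2.5461/2.0000 = 1.2731, so P(A) = 1.2731/(1+1.2731) ≈ 0.56.

P(A) = 0.56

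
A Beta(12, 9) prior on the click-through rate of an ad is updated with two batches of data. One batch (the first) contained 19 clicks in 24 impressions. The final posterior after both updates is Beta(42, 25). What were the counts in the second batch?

11 clicks and 11 non-clicks

Because Beta–binomial updating is additive in the counts, the combined data contributed (α_post−α_prior, β_post−β_prior) successes and failures.
Total across both batches: 42−12=30 clicks, 25−9=16 non-clicks.
Subtract the first batch: 30−19=11 clicks and 16−5=11 non-clicks.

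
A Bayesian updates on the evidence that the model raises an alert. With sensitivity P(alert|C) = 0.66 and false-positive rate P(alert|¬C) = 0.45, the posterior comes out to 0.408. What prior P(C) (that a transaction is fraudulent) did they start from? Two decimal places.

In odds form, posterior odds = prior odds × likelihood ratio, so prior odds = posterior odds ÷ LR.
Posterior odds = 0.408/(1−0.408) = 0.6892. LR = 0.66/0.45 = 1.4667.
Prior odds = 0.6892/1.4667 = 0.4699, so P(C) = 0.4699/(1+0.4699) ≈ 0.32.

P(C) = 0.32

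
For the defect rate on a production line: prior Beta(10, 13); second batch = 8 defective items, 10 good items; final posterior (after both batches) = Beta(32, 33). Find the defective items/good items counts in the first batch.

14 defective items and 10 good items

Because Beta–binomial updating is additive in the counts, the combined data contributed (α_post−α_prior, β_post−β_prior) successes and failures.
Total across both batches: 32−10=22 defective items, 33−13=20 good items.
Subtract the second batch: 22−8=14 defective items and 20−10=10 good items.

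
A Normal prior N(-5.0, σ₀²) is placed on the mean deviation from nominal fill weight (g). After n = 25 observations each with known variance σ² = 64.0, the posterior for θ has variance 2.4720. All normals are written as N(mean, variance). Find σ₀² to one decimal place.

σ₀² = 71.9

Posterior precision equals prior precision plus data precision: 1/σ_n² = 1/σ₀² + n/σ².
So 1/σ₀² = 1/2.4720 − 25/64.0 = 0.404531 − 0.390625 = 0.013906.
Hence σ₀² = 1/0.013906 ≈ 71.9.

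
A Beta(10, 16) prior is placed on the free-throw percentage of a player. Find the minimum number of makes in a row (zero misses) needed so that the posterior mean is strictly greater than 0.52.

k = 8

After k makes and 0 misses the posterior is Beta(10+k, 16), with mean (10+k)/(10+16+k).
Set (10+k)/(26+k) > 0.52 and solve: k > (0.52·26 − 10)/(1 − 0.52) = 7.333.
The smallest integer exceeding 7.333 is 8, and checking k=8: (18)/(34) = 0.5294 > 0.52.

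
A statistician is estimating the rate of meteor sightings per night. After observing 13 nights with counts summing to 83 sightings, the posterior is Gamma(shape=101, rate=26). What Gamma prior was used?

Gamma–Poisson conjugacy: posterior shape = α + Σxᵢ, posterior rate = β + n.
So α = 101 − 83 = 18 and β = 26 − 13 = 13.

Gamma(shape=18, rate=13)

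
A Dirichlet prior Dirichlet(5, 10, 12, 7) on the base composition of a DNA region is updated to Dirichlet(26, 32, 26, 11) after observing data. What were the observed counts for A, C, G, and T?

counts (21, 22, 14, 4)

For a Dirichlet(α) prior with multinomial counts c, the posterior is Dirichlet(α + c) componentwise.
Counts are posterior − prior componentwise: 26−5=21, 32−10=22, 26−12=14, 11−7=4.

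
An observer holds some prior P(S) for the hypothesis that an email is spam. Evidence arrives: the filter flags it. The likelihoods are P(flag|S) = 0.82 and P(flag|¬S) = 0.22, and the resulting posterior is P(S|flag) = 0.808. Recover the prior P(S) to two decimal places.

Bayes' rule in odds form gives O(S|E) = O(S)·[P(E|S)/P(E|¬S)], hence O(S) = O(S|E)/LR.
Posterior odds = 0.808/(1−0.808) = 4.2083. LR = 0.82/0.22 = 3.7273.
Prior odds = 4.2083/3.7273 = 1.1290, so P(S) = 1.1290/(1+1.1290) ≈ 0.53.

P(S) = 0.53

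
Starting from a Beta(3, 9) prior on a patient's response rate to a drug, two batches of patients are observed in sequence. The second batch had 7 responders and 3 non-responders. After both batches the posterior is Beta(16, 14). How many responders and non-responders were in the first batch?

Because Beta–binomial updating is additive in the counts, the combined data contributed (α_post−α_prior, β_post−β_prior) successes and failures.
Total across both batches: 16−3=13 responders, 14−9=5 non-responders.
Subtract the second batch: 13−7=6 responders and 5−3=2 non-responders.

6 responders and 2 non-responders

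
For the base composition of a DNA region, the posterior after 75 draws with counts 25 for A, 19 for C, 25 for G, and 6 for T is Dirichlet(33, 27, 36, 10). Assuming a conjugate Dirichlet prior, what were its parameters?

For a Dirichlet(α) prior with multinomial counts c, the posterior is Dirichlet(α + c) componentwise.
Subtract each count from the matching posterior parameter: 33−25=8, 27−19=8, 36−25=11, 10−6=4.

Dirichlet(8, 8, 11, 4)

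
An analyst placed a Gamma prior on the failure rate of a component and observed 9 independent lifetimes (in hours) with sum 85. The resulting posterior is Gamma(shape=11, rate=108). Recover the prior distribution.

Gamma(shape=2, rate=23)

For an exponential likelihood with a Gamma(α, β) prior on the rate, n observations with total T give posterior Gamma(α+n, β+T).
So α = 11 − 9 = 2 and β = 108 − 85 = 23.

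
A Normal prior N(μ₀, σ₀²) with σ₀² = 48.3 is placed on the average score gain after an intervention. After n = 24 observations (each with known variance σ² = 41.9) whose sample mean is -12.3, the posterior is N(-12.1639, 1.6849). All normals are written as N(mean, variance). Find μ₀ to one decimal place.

With known observation variance, the Normal–Normal posterior has precision τ_n = τ₀ + n/σ² and mean μ_n = (τ₀μ₀ + (n/σ²)x̄)/τ_n.
Here τ₀ = 1/48.3 = 0.020704 and τ_data = 24/41.9 = 0.572792, so τ_n = 0.593496.
Rearranging for μ₀: μ₀ = (μ_n·τ_n − τ_data·x̄)/τ₀ = (-12.1639·0.593496 − 0.572792·-12.3) / 0.020704 = -0.173884/0.020704 ≈ -8.4.

μ₀ = -8.4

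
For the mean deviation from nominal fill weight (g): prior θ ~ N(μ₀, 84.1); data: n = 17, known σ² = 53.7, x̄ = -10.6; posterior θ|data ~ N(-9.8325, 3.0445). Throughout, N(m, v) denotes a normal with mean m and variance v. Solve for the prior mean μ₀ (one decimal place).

With known observation variance, the Normal–Normal posterior has precision τ_n = τ₀ + n/σ² and mean μ_n = (τ₀μ₀ + (n/σ²)x̄)/τ_n.
Here τ₀ = 1/84.1 = 0.011891 and τ_data = 17/53.7 = 0.316574, so τ_n = 0.328465.
Rearranging for μ₀: μ₀ = (μ_n·τ_n − τ_data·x̄)/τ₀ = (-9.8325·0.328465 − 0.316574·-10.6) / 0.011891 = 0.126052/0.011891 ≈ 10.6.

μ₀ = 10.6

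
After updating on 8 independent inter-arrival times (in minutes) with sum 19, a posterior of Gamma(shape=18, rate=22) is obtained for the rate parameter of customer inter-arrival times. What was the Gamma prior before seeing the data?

Gamma–exponential conjugacy: posterior shape = α + n, posterior rate = β + Σtᵢ.
So α = 18 − 8 = 10 and β = 22 − 19 = 3.

Gamma(shape=10, rate=3)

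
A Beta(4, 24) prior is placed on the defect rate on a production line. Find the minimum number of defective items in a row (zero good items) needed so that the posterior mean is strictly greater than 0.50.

After k defective items and 0 good items the posterior is Beta(4+k, 24), with mean (4+k)/(4+24+k).
Set (4+k)/(28+k) > 0.50 and solve: k > (0.50·28 − 4)/(1 − 0.50) = 20.000.
The smallest integer exceeding 20.000 is 21, and checking k=21: (25)/(49) = 0.5102 > 0.50.

k = 21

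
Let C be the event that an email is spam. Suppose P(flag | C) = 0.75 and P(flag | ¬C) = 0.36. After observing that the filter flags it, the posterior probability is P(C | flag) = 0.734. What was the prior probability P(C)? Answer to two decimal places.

In odds form, posterior odds = prior odds × likelihood ratio, so prior odds = posterior odds ÷ LR.
Posterior odds = 0.734/(1−0.734) = 2.7594. LR = 0.75/0.36 = 2.0833.
Prior odds = 2.7594/2.0833 = 1.3245, so P(C) = 1.3245/(1+1.3245) ≈ 0.57.

P(C) = 0.57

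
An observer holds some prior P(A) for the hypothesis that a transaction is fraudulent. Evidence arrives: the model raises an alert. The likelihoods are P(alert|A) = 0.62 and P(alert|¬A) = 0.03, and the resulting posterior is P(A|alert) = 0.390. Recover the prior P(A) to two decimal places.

P(A) = 0.03

In odds form, posterior odds = prior odds × likelihood ratio, so prior odds = posterior odds ÷ LR.
Posterior odds = 0.390/(1−0.390) = 0.6393. LR = 0.62/0.03 = 20.6667.
Prior odds = 0.6393/20.6667 = 0.0309, so P(A) = 0.0309/(1+0.0309) ≈ 0.03.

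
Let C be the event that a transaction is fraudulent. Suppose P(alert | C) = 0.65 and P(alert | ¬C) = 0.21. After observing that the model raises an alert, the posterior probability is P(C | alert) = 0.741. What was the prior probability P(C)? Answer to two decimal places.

In odds form, posterior odds = prior odds × likelihood ratio, so prior odds = posterior odds ÷ LR.
Posterior odds = 0.741/(1−0.741) = 2.8610. LR = 0.65/0.21 = 3.0952.
Prior odds = 2.8610/3.0952 = 0.9243, so P(C) = 0.9243/(1+0.9243) ≈ 0.48.

P(C) = 0.48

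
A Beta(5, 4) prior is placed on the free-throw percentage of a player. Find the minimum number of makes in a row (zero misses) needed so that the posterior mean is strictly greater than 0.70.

k = 5

After k makes and 0 misses the posterior is Beta(5+k, 4), with mean (5+k)/(5+4+k).
Set (5+k)/(9+k) > 0.70 and solve: k > (0.70·9 − 5)/(1 − 0.70) = 4.333.
The smallest integer exceeding 4.333 is 5, and checking k=5: (10)/(14) = 0.7143 > 0.70.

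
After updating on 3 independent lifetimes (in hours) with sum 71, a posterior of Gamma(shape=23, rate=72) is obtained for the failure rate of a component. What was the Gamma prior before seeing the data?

Gamma(shape=20, rate=1)

Gamma–exponential conjugacy: posterior shape = α + n, posterior rate = β + Σtᵢ.
So α = 23 − 3 = 20 and β = 72 − 71 = 1.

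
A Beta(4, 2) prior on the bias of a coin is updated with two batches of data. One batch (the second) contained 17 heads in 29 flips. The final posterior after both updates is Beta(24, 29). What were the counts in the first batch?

Because Beta–binomial updating is additive in the counts, the combined data contributed (α_post−α_prior, β_post−β_prior) successes and failures.
Total across both batches: 24−4=20 heads, 29−2=27 tails.
Subtract the second batch: 20−17=3 heads and 27−12=15 tails.

3 heads and 15 tails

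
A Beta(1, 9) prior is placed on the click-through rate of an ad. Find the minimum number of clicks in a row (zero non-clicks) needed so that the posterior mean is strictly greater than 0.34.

k = 4

After k clicks and 0 non-clicks the posterior is Beta(1+k, 9), with mean (1+k)/(1+9+k).
Set (1+k)/(10+k) > 0.34 and solve: k > (0.34·10 − 1)/(1 − 0.34) = 3.636.
The smallest integer exceeding 3.636 is 4, and checking k=4: (5)/(14) = 0.3571 > 0.34.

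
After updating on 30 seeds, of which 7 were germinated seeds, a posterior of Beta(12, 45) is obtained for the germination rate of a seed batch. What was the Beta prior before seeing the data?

A Beta(a, b) prior with s successes and f failures in binomial data gives a Beta(a+s, b+f) posterior.
So a = 12 − 7 = 5 and b = 45 − 23 = 22.

Beta(5, 22)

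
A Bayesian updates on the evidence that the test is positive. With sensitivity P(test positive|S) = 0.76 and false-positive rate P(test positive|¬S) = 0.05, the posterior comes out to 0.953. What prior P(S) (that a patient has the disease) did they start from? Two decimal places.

P(S) = 0.57

In odds form, posterior odds = prior odds × likelihood ratio, so prior odds = posterior odds ÷ LR.
Posterior odds = 0.953/(1−0.953) = 20.2766. LR = 0.76/0.05 = 15.2000.
Prior odds = 20.2766/15.2000 = 1.3340, so P(S) = 1.3340/(1+1.3340) ≈ 0.57.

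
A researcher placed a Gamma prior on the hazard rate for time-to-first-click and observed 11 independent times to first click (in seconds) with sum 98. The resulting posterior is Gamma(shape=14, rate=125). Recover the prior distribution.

For an exponential likelihood with a Gamma(α, β) prior on the rate, n observations with total T give posterior Gamma(α+n, β+T).
So α = 14 − 11 = 3 and β = 125 − 98 = 27.

Gamma(shape=3, rate=27)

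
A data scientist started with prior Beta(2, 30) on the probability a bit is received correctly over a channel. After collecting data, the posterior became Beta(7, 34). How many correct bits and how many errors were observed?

5 correct bits and 4 errors

A Beta(α, β) prior with s successes and f failures in binomial data gives a Beta(α+s, β+f) posterior.
Match parameters: s=7−2=5, f=34−30=4.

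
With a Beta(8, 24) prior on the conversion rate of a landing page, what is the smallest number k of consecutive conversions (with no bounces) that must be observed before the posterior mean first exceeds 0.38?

k = 7

After k conversions and 0 bounces the posterior is Beta(8+k, 24), with mean (8+k)/(8+24+k).
Set (8+k)/(32+k) > 0.38 and solve: k > (0.38·32 − 8)/(1 − 0.38) = 6.710.
The smallest integer exceeding 6.710 is 7.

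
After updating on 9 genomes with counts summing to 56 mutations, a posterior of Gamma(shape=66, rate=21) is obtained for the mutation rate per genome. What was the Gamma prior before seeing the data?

A Gamma(α, β) prior (rate parametrization) on a Poisson rate with n observations summing to S gives posterior Gamma(α+S, β+n).
So α = 66 − 56 = 10 and β = 21 − 9 = 12.

Gamma(shape=10, rate=12)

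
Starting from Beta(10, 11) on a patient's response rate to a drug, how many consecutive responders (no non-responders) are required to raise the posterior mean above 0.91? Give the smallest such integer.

k = 102

After k responders and 0 non-responders the posterior is Beta(10+k, 11), with mean (10+k)/(10+11+k).
Set (10+k)/(21+k) > 0.91 and solve: k > (0.91·21 − 10)/(1 − 0.91) = 101.222.
The smallest integer exceeding 101.222 is 102.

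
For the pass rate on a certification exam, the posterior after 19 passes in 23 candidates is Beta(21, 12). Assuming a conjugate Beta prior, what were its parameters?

Beta(2, 8)

A Beta(a, b) prior with s successes and f failures in binomial data gives a Beta(a+s, b+f) posterior.
Subtract the data counts: 21−19=2, 12−4=8.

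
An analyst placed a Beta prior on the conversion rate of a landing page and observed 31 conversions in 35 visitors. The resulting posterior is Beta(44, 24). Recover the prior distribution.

Beta(13, 20)

Under Beta–binomial conjugacy the posterior parameters are (α+s, β+f).
So α = 44 − 31 = 13 and β = 24 − 4 = 20.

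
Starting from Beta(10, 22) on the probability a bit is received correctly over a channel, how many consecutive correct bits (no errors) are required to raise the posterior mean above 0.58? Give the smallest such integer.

k = 21

After k correct bits and 0 errors the posterior is Beta(10+k, 22), with mean (10+k)/(10+22+k).
Set (10+k)/(32+k) > 0.58 and solve: k > (0.58·32 − 10)/(1 − 0.58) = 20.381.
The smallest integer exceeding 20.381 is 21.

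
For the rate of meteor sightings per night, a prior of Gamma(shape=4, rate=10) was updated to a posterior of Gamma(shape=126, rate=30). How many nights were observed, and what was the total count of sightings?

n = 20 nights with total 122 sightings

A Gamma(α, β) prior (rate parametrization) on a Poisson rate with n observations summing to S gives posterior Gamma(α+S, β+n).
Matching: Σxᵢ = 126 − 4 = 122 and n = 30 − 10 = 20.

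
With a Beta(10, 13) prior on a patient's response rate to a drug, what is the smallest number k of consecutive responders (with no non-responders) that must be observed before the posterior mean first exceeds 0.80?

k = 43

After k responders and 0 non-responders the posterior is Beta(10+k, 13), with mean (10+k)/(10+13+k).
Set (10+k)/(23+k) > 0.80 and solve: k > (0.80·23 − 10)/(1 − 0.80) = 42.000.
The smallest integer exceeding 42.000 is 43.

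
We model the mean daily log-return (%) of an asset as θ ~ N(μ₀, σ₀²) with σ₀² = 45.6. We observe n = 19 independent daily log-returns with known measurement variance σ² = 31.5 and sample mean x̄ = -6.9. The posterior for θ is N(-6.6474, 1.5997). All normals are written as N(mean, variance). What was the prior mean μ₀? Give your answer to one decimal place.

μ₀ = 0.3

The posterior mean is a precision-weighted average: μ_n = (τ₀μ₀ + τ_data·x̄)/(τ₀+τ_data), with τ₀=1/σ₀² and τ_data=n/σ².
Here τ₀ = 1/45.6 = 0.021930 and τ_data = 19/31.5 = 0.603175, so τ_n = 0.625105.
Rearranging for μ₀: μ₀ = (μ_n·τ_n − τ_data·x̄)/τ₀ = (-6.6474·0.625105 − 0.603175·-6.9) / 0.021930 = 0.006585/0.021930 ≈ 0.3.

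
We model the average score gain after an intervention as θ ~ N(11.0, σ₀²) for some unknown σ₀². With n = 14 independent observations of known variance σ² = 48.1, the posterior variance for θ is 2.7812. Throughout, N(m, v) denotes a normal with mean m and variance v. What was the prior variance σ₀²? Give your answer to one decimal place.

For the Normal–Normal model with known σ², precisions add: τ_n = τ₀ + n/σ².
So 1/σ₀² = 1/2.7812 − 14/48.1 = 0.359557 − 0.291060 = 0.068497.
Hence σ₀² = 1/0.068497 ≈ 14.6.

σ₀² = 14.6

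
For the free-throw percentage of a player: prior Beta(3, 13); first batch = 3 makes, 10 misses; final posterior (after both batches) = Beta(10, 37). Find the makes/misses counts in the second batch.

Sequential conjugate updates are equivalent to a single update on the pooled data, so total successes = posterior α − prior α and total failures = posterior β − prior β.
Total across both batches: 10−3=7 makes, 37−13=24 misses.
Subtract the first batch: 7−3=4 makes and 24−10=14 misses.

4 makes and 14 misses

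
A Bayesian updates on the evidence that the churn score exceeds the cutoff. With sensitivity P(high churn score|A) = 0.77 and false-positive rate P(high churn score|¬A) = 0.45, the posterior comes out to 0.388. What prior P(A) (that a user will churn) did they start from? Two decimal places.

In odds form, posterior odds = prior odds × likelihood ratio, so prior odds = posterior odds ÷ LR.
Posterior odds = 0.388/(1−0.388) = 0.6340. LR = 0.77/0.45 = 1.7111.
Prior odds = 0.6340/1.7111 = 0.3705, so P(A) = 0.3705/(1+0.3705) ≈ 0.27.

P(A) = 0.27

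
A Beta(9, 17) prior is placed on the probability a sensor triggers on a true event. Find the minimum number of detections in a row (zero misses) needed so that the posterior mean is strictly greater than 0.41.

k = 3

After k detections and 0 misses the posterior is Beta(9+k, 17), with mean (9+k)/(9+17+k).
Set (9+k)/(26+k) > 0.41 and solve: k > (0.41·26 − 9)/(1 − 0.41) = 2.814.
The smallest integer exceeding 2.814 is 3, and checking k=3: (12)/(29) = 0.4138 > 0.41.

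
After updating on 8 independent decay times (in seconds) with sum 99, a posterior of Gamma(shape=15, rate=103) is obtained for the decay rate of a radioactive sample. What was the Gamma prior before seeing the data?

For an exponential likelihood with a Gamma(α, β) prior on the rate, n observations with total T give posterior Gamma(α+n, β+T).
So α = 15 − 8 = 7 and β = 103 − 99 = 4.

Gamma(shape=7, rate=4)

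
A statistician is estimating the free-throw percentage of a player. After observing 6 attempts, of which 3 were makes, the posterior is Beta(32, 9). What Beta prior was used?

Beta(29, 6)

A Beta(a, b) prior with s successes and f failures in binomial data gives a Beta(a+s, b+f) posterior.
Subtract the data counts: 32−3=29, 9−3=6.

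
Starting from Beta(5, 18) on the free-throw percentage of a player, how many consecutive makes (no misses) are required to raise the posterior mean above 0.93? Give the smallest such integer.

k = 235

After k makes and 0 misses the posterior is Beta(5+k, 18), with mean (5+k)/(5+18+k).
Set (5+k)/(23+k) > 0.93 and solve: k > (0.93·23 − 5)/(1 − 0.93) = 234.143.
The smallest integer exceeding 234.143 is 235.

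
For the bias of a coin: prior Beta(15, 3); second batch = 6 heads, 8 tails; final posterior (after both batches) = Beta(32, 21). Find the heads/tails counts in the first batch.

11 heads and 10 tails

Sequential conjugate updates are equivalent to a single update on the pooled data, so total successes = posterior α − prior α and total failures = posterior β − prior β.
Total across both batches: 32−15=17 heads, 21−3=18 tails.
Subtract the second batch: 17−6=11 heads and 18−8=10 tails.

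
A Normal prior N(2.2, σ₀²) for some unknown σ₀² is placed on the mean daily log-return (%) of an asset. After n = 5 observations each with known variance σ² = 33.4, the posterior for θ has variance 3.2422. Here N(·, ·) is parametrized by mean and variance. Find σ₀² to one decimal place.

Posterior precision equals prior precision plus data precision: 1/σ_n² = 1/σ₀² + n/σ².
So 1/σ₀² = 1/3.2422 − 5/33.4 = 0.308433 − 0.149701 = 0.158732.
Hence σ₀² = 1/0.158732 ≈ 6.3.

σ₀² = 6.3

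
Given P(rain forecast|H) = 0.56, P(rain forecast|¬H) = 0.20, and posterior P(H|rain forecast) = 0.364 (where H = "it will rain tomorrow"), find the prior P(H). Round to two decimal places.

P(H) = 0.17

In odds form, posterior odds = prior odds × likelihood ratio, so prior odds = posterior odds ÷ LR.
Posterior odds = 0.364/(1−0.364) = 0.5723. LR = 0.56/0.20 = 2.8000.
Prior odds = 0.5723/2.8000 = 0.2044, so P(H) = 0.2044/(1+0.2044) ≈ 0.17.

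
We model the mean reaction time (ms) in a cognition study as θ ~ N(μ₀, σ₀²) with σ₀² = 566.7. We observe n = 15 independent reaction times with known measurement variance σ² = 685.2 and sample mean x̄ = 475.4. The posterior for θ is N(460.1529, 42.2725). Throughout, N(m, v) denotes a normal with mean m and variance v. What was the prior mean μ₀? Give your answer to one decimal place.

μ₀ = 271.0

With known observation variance, the Normal–Normal posterior has precision τ_n = τ₀ + n/σ² and mean μ_n = (τ₀μ₀ + (n/σ²)x̄)/τ_n.
Here τ₀ = 1/566.7 = 0.001765 and τ_data = 15/685.2 = 0.021891, so τ_n = 0.023656.
Rearranging for μ₀: μ₀ = (μ_n·τ_n − τ_data·x̄)/τ₀ = (460.1529·0.023656 − 0.021891·475.4) / 0.001765 = 0.478396/0.001765 ≈ 271.0.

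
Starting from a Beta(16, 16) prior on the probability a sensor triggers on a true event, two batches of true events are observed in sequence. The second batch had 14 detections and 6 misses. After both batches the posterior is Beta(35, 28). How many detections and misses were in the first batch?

Because Beta–binomial updating is additive in the counts, the combined data contributed (α_post−α_prior, β_post−β_prior) successes and failures.
Total across both batches: 35−16=19 detections, 28−16=12 misses.
Subtract the second batch: 19−14=5 detections and 12−6=6 misses.

5 detections and 6 misses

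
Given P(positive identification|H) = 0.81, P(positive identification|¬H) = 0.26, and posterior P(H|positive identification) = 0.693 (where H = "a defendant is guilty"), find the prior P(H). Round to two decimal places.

Bayes' rule in odds form gives O(H|E) = O(H)·[P(E|H)/P(E|¬H)], hence O(H) = O(H|E)/LR.
Posterior odds = 0.693/(1−0.693) = 2.2573. LR = 0.81/0.26 = 3.1154.
Prior odds = 2.2573/3.1154 = 0.7246, so P(H) = 0.7246/(1+0.7246) ≈ 0.42.

P(H) = 0.42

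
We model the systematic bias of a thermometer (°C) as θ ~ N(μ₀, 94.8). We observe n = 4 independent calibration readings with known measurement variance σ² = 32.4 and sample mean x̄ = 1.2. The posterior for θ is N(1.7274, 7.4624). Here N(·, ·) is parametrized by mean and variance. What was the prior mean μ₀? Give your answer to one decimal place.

μ₀ = 7.9

The posterior mean is a precision-weighted average: μ_n = (τ₀μ₀ + τ_data·x̄)/(τ₀+τ_data), with τ₀=1/σ₀² and τ_data=n/σ².
Here τ₀ = 1/94.8 = 0.010549 and τ_data = 4/32.4 = 0.123457, so τ_n = 0.134006.
Rearranging for μ₀: μ₀ = (μ_n·τ_n − τ_data·x̄)/τ₀ = (1.7274·0.134006 − 0.123457·1.2) / 0.010549 = 0.083334/0.010549 ≈ 7.9.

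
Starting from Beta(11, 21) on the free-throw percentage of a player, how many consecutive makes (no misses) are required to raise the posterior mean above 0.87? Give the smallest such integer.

After k makes and 0 misses the posterior is Beta(11+k, 21), with mean (11+k)/(11+21+k).
Set (11+k)/(32+k) > 0.87 and solve: k > (0.87·32 − 11)/(1 − 0.87) = 129.538.
The smallest integer exceeding 129.538 is 130.

k = 130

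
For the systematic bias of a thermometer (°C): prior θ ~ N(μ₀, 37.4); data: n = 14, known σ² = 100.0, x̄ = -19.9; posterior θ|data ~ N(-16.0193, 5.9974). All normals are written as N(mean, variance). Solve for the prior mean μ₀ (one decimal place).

With known observation variance, the Normal–Normal posterior has precision τ_n = τ₀ + n/σ² and mean μ_n = (τ₀μ₀ + (n/σ²)x̄)/τ_n.
Here τ₀ = 1/37.4 = 0.026738 and τ_data = 14/100.0 = 0.140000, so τ_n = 0.166738.
Rearranging for μ₀: μ₀ = (μ_n·τ_n − τ_data·x̄)/τ₀ = (-16.0193·0.166738 − 0.140000·-19.9) / 0.026738 = 0.114974/0.026738 ≈ 4.3.

μ₀ = 4.3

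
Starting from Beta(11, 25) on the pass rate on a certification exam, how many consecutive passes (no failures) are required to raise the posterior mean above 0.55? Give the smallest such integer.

k = 20

After k passes and 0 failures the posterior is Beta(11+k, 25), with mean (11+k)/(11+25+k).
Set (11+k)/(36+k) > 0.55 and solve: k > (0.55·36 − 11)/(1 − 0.55) = 19.556.
The smallest integer exceeding 19.556 is 20.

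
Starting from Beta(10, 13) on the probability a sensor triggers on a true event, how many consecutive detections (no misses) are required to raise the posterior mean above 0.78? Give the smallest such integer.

k = 37

After k detections and 0 misses the posterior is Beta(10+k, 13), with mean (10+k)/(10+13+k).
Set (10+k)/(23+k) > 0.78 and solve: k > (0.78·23 − 10)/(1 − 0.78) = 36.091.
The smallest integer exceeding 36.091 is 37.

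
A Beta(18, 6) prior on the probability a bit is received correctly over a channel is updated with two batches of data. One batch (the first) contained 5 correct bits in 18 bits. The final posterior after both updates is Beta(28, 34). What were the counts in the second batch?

Sequential conjugate updates are equivalent to a single update on the pooled data, so total successes = posterior α − prior α and total failures = posterior β − prior β.
Total across both batches: 28−18=10 correct bits, 34−6=28 errors.
Subtract the first batch: 10−5=5 correct bits and 28−13=15 errors.

5 correct bits and 15 errors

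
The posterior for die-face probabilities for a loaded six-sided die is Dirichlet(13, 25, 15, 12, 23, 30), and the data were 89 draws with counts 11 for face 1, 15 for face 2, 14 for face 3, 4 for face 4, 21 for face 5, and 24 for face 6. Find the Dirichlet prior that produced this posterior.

For a Dirichlet(α) prior with multinomial counts c, the posterior is Dirichlet(α + c) componentwise.
Subtract each count from the matching posterior parameter: 13−11=2, 25−15=10, 15−14=1, 12−4=8, 23−21=2, 30−24=6.

Dirichlet(2, 10, 1, 8, 2, 6)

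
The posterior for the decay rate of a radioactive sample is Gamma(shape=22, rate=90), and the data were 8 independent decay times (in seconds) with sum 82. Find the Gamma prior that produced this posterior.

Gamma(shape=14, rate=8)

For an exponential likelihood with a Gamma(α, β) prior on the rate, n observations with total T give posterior Gamma(α+n, β+T).
So α = 22 − 8 = 14 and β = 90 − 82 = 8.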